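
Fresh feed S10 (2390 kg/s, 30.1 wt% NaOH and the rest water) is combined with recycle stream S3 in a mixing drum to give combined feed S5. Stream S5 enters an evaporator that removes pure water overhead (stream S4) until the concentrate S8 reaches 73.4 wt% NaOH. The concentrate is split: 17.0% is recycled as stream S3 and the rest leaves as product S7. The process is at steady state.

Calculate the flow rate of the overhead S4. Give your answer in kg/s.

Overall NaOH balance (none leaves overhead): NaOH in fresh feed = NaOH in product, i.e. 2390×0.301 = (1−0.170)·S8·0.734.
S8 = 719.39/(0.734×0.830) = 1180.8 kg/s.
Recycle S3 = 0.170×1180.8 = 200.74 kg/s.
Combined feed S5 = 2390 + 200.74 = 2590.7 kg/s.
Overhead S4 = S5 − S8 = 2590.7 − 1180.8 = 1409.9 kg/s.

1410 kg/s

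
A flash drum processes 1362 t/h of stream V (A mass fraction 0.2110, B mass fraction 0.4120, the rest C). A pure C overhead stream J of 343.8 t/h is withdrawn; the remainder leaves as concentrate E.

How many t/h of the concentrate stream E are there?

1018 t/h

Concentrate = 1362 − 343.8 = 1018.2 t/h.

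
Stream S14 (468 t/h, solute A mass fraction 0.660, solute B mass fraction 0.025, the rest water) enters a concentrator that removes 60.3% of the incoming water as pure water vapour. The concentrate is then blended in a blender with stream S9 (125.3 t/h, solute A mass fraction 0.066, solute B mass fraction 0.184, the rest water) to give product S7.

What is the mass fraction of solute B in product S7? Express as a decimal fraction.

0.069

Vapour removed = 0.603×0.315×468 = 88.894 t/h; concentrate = 379.11 t/h.
solute B reaching the mixer = 11.7 (from concentrate) + 125.3×0.184 = 34.755 t/h.
Product flow = 379.11 + 125.3 = 504.41 t/h; solute B fraction = 0.069.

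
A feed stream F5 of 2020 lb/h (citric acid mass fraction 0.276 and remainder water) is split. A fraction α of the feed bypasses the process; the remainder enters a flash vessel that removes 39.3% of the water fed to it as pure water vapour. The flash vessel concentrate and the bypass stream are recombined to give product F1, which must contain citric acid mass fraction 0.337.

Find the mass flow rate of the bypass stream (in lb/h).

734.9 lb/h

All 2020×0.276 = 557.52 lb/h of citric acid reaches F1, so F1 = 557.52/0.337 = 1654.4 lb/h and vapour = 365.64 lb/h.
The evaporator receives (1−α)·2020 of feed at 0.724 water and removes 0.393 of that water:
0.393×0.724×(1−α)×2020 = 365.64
(1−α) = 365.64/574.75 = 0.6362;  α = 0.3638.
Bypass flow = 0.3638×2020 = 734.95 lb/h.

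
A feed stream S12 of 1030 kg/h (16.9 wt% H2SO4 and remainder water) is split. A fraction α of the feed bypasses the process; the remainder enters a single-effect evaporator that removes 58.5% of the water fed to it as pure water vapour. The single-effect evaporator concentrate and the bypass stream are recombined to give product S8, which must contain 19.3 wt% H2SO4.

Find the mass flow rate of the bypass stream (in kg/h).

All 1030×0.169 = 174.07 kg/h of H2SO4 reaches S8, so S8 = 174.07/0.193 = 901.92 kg/h and vapour = 128.08 kg/h.
The evaporator receives (1−α)·1030 of feed at 0.831 water and removes 0.585 of that water:
0.585×0.831×(1−α)×1030 = 128.08
(1−α) = 128.08/500.72 = 0.2558;  α = 0.7442.
Bypass flow = 0.7442×1030 = 766.53 kg/h.

766.5 kg/h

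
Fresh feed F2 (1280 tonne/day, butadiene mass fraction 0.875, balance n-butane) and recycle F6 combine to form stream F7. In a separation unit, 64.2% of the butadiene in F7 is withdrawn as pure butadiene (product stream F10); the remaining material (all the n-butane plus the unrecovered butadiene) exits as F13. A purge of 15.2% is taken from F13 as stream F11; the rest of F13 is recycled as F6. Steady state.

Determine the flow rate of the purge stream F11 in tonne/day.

247.5 tonne/day

n-butane enters only via F2 and leaves only via the purge: 1280×0.125 = 0.152×(n-butane in F13), and the separation unit passes all n-butane, so n-butane in F7 = n-butane in F13 = 1052.6 tonne/day.
butadiene in F7: m_A = 1280×0.875 + (1−0.152)·(1−0.642)·m_A, so m_A = 1120/0.6964 = 1608.2 tonne/day.
F13 = (1−0.642)×1608.2 + 1052.6 = 1628.4 tonne/day.
Purge F11 = 0.152×1628.4 = 247.51 tonne/day.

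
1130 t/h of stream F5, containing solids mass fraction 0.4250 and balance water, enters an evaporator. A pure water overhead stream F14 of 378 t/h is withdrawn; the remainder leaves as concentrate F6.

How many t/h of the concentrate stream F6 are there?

752 t/h

Concentrate = 1130 − 378 = 752 t/h.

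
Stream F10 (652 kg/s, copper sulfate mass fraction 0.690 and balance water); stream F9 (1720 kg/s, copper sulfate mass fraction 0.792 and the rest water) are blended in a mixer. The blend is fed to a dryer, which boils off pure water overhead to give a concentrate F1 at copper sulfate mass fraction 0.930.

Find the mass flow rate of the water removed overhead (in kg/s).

copper sulfate entering = 652×0.690 + 1720×0.792 = 1812.1 kg/s.
All copper sulfate reports to F1, so F1 = 1812.1/0.930 = 1948.5 kg/s.
Total feed = 2372 kg/s; overhead = 2372 − 1948.5 = 423.48 kg/s.

423.5 kg/s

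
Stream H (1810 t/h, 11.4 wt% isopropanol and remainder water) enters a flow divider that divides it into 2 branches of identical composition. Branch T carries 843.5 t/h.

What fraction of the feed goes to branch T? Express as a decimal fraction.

0.466

Fraction to T = 843.5/1810 = 0.4660.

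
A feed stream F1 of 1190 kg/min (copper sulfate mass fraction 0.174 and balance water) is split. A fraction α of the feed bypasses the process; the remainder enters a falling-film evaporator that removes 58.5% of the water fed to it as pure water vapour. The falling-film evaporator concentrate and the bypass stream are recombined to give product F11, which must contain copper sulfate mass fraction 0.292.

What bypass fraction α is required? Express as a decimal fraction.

0.164

All 1190×0.174 = 207.06 kg/min of copper sulfate reaches F11, so F11 = 207.06/0.292 = 709.11 kg/min and vapour = 480.89 kg/min.
The evaporator receives (1−α)·1190 of feed at 0.826 water and removes 0.585 of that water:
0.585×0.826×(1−α)×1190 = 480.89
(1−α) = 480.89/575.02 = 0.8363;  α = 0.1637.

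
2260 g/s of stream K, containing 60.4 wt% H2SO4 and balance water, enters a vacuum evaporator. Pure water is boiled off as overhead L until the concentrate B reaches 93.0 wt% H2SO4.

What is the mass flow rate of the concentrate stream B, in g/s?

1468 g/s

H2SO4 is conserved: 2260×0.604 = 1365 g/s all reports to the concentrate.
Concentrate = 1365/(target fraction) = 1467.8 g/s.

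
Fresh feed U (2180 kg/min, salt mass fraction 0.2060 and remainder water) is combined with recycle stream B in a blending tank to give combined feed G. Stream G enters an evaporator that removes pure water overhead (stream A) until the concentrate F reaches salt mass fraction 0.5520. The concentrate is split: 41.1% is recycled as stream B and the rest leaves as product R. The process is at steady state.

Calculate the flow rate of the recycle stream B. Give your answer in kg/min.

567.7 kg/min

Overall salt balance (none leaves overhead): salt in fresh feed = salt in product, i.e. 2180×0.206 = (1−0.411)·F·0.552.
F = 449.08/(0.552×0.589) = 1381.2 kg/min.
Recycle B = 0.411×1381.2 = 567.69 kg/min.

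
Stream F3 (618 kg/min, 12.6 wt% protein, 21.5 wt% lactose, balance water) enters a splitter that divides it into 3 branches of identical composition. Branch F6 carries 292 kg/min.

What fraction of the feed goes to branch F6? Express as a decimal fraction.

0.472

Fraction to F6 = 292/618 = 0.4725.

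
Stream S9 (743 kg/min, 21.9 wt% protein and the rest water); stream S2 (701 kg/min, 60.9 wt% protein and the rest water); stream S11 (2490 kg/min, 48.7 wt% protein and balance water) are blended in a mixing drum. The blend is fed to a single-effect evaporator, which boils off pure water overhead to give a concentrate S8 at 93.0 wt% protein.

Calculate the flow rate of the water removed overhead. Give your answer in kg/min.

1996 kg/min

protein entering = 743×0.219 + 701×0.609 + 2490×0.487 = 1802.3 kg/min.
All protein reports to S8, so S8 = 1802.3/0.930 = 1937.9 kg/min.
Total feed = 3934 kg/min; overhead = 3934 − 1937.9 = 1996.1 kg/min.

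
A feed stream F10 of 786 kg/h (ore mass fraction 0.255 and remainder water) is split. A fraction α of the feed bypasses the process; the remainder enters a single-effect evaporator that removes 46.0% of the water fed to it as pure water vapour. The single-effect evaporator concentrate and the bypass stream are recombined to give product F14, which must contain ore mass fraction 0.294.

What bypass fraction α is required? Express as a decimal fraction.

All 786×0.255 = 200.43 kg/h of ore reaches F14, so F14 = 200.43/0.294 = 681.73 kg/h and vapour = 104.27 kg/h.
The evaporator receives (1−α)·786 of feed at 0.745 water and removes 0.460 of that water:
0.460×0.745×(1−α)×786 = 104.27
(1−α) = 104.27/269.36 = 0.3871;  α = 0.6129.

0.613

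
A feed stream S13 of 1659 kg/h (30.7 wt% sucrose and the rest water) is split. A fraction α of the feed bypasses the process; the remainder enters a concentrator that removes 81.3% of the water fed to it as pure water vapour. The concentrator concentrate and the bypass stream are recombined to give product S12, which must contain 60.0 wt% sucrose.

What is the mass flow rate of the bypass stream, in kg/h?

221.1 kg/h

All 1659×0.307 = 509.31 kg/h of sucrose reaches S12, so S12 = 509.31/0.600 = 848.86 kg/h and vapour = 810.14 kg/h.
The evaporator receives (1−α)·1659 of feed at 0.693 water and removes 0.813 of that water:
0.813×0.693×(1−α)×1659 = 810.14
(1−α) = 810.14/934.7 = 0.8667;  α = 0.1333.
Bypass flow = 0.1333×1659 = 221.07 kg/h.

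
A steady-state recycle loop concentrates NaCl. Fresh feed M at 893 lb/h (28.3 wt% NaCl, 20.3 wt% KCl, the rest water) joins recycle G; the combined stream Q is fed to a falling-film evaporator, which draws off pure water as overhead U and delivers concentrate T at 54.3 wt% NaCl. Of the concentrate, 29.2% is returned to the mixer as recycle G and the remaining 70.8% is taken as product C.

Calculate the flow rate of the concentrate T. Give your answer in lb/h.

Overall NaCl balance (none leaves overhead): NaCl in fresh feed = NaCl in product, i.e. 893×0.283 = (1−0.292)·T·0.543.
T = 252.72/(0.543×0.708) = 657.36 lb/h.

657.4 lb/h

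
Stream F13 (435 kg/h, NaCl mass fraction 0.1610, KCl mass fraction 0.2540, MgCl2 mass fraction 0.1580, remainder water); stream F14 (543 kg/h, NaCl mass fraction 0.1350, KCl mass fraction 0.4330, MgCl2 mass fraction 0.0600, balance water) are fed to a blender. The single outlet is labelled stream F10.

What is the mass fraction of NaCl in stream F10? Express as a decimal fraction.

Total flow out = 435 + 543 = 978 kg/h.
NaCl in = 435×0.161 + 543×0.135 = 143.34 kg/h.
NaCl mass fraction in F10 = 143.34/978 = 0.1466.

0.1466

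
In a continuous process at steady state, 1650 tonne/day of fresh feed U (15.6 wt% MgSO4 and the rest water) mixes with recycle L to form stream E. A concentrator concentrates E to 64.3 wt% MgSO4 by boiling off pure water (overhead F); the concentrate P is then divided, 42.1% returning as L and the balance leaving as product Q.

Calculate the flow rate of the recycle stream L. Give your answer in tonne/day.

Overall MgSO4 balance (none leaves overhead): MgSO4 in fresh feed = MgSO4 in product, i.e. 1650×0.156 = (1−0.421)·P·0.643.
P = 257.4/(0.643×0.579) = 691.38 tonne/day.
Recycle L = 0.421×691.38 = 291.07 tonne/day.

291.1 tonne/day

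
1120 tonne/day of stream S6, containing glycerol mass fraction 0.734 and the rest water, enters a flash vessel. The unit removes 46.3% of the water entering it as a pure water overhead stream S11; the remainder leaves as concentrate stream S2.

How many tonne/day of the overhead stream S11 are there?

water entering = 1120×0.266 = 297.92 tonne/day; overhead removed = 0.463×297.92 = 137.94 tonne/day.

137.9 tonne/day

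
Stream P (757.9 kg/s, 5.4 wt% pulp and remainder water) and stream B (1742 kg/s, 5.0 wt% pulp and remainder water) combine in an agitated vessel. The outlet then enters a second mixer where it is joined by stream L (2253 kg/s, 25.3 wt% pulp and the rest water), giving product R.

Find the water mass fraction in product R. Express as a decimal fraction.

Overall, product flow = 4752.9 kg/s.
water in = 757.9×0.946 + 1742×0.950 + 2253×0.747 = 4054.9 kg/s.
water fraction in R = 0.853.

0.853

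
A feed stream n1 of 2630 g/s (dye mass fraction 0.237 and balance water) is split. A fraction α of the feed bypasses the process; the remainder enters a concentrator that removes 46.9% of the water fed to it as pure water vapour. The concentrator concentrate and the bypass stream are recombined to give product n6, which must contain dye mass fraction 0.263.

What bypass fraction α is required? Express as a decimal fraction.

All 2630×0.237 = 623.31 g/s of dye reaches n6, so n6 = 623.31/0.263 = 2370 g/s and vapour = 260 g/s.
The evaporator receives (1−α)·2630 of feed at 0.763 water and removes 0.469 of that water:
0.469×0.763×(1−α)×2630 = 260
(1−α) = 260/941.14 = 0.2763;  α = 0.7237.

0.724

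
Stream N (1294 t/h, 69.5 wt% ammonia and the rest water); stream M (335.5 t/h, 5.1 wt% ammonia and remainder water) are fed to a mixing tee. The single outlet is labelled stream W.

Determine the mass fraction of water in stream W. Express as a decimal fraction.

Total flow out = 1294 + 335.5 = 1629.5 t/h.
water in = 1294×0.305 + 335.5×0.949 = 713.06 t/h.
water mass fraction in W = 713.06/1629.5 = 0.4376.

0.4376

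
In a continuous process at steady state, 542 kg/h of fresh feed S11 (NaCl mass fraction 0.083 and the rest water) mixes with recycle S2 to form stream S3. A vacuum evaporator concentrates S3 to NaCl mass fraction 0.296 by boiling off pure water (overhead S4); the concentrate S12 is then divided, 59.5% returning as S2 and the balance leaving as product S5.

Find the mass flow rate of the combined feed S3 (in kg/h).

Overall NaCl balance (none leaves overhead): NaCl in fresh feed = NaCl in product, i.e. 542×0.083 = (1−0.595)·S12·0.296.
S12 = 44.986/(0.296×0.405) = 375.26 kg/h.
Recycle S2 = 0.595×375.26 = 223.28 kg/h.
Combined feed S3 = 542 + 223.28 = 765.28 kg/h.

765.3 kg/h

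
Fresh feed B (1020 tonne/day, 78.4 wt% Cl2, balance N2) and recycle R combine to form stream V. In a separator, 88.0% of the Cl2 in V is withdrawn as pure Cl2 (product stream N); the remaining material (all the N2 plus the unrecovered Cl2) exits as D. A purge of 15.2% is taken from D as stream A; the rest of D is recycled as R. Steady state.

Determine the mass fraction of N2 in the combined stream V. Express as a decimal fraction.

N2 enters only via B and leaves only via the purge: 1020×0.216 = 0.152×(N2 in D), and the separator passes all N2, so N2 in V = N2 in D = 1449.5 tonne/day.
Cl2 in V: m_A = 1020×0.784 + (1−0.152)·(1−0.880)·m_A, so m_A = 799.68/0.8982 = 890.27 tonne/day.
V = 890.27 + 1449.5 = 2339.7 tonne/day.
N2 fraction in V = 1449.5/2339.7 = 0.6195.

0.6195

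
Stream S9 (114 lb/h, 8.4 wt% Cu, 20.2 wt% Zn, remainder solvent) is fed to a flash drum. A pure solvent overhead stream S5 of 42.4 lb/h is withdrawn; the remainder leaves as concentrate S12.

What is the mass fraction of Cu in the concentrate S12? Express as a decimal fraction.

0.134

Cu is not removed: 114×0.084 = 9.576 lb/h of Cu enters S12.
Concentrate = 114 − 42.4 = 71.6 lb/h.
Mass fraction = 9.576/71.6 = 0.134.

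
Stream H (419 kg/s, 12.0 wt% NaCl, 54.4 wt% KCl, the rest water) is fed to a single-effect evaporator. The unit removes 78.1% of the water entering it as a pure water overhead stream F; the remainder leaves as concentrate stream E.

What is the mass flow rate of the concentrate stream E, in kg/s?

water entering = 419×0.336 = 140.78 kg/s; overhead removed = 0.781×140.78 = 109.95 kg/s.
Concentrate = 419 − 109.95 = 309.05 kg/s.

309 kg/s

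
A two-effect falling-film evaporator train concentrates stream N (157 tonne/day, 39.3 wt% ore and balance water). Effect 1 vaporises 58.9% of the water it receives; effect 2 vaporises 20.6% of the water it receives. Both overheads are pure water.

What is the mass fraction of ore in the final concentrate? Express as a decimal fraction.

water in feed = 157×0.607 = 95.299 tonne/day.
After stage 1: water left = (1−0.589)×95.299 = 39.168; stream total = 100.87 tonne/day.
After stage 2: water left = (1−0.206)×39.168 = 31.099; final concentrate = 92.8 tonne/day.
ore fraction = 61.701/92.8 = 0.6649.

0.6649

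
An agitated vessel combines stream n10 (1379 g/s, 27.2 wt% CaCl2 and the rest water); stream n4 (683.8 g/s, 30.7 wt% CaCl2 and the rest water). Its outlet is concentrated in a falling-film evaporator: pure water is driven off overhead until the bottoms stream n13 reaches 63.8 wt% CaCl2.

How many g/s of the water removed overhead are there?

1146 g/s

CaCl2 entering = 1379×0.272 + 683.8×0.307 = 585.01 g/s.
All CaCl2 reports to n13, so n13 = 585.01/0.638 = 916.95 g/s.
Total feed = 2062.8 g/s; overhead = 2062.8 − 916.95 = 1145.8 g/s.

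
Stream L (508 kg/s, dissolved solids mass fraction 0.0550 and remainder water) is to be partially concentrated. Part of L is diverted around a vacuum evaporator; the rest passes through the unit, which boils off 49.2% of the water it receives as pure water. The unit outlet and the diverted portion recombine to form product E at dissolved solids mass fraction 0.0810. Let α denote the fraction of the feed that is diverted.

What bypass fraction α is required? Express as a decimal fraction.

0.310

All 508×0.055 = 27.94 kg/s of dissolved solids reaches E, so E = 27.94/0.081 = 344.94 kg/s and vapour = 163.06 kg/s.
The evaporator receives (1−α)·508 of feed at 0.945 water and removes 0.492 of that water:
0.492×0.945×(1−α)×508 = 163.06
(1−α) = 163.06/236.19 = 0.6904;  α = 0.3096.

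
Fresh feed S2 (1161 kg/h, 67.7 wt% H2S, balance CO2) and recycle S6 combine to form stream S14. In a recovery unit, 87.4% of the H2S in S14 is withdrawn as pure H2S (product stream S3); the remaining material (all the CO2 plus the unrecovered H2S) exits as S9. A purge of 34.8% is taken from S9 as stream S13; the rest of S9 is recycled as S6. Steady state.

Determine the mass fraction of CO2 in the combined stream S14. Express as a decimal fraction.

CO2 enters only via S2 and leaves only via the purge: 1161×0.323 = 0.348×(CO2 in S9), and the recovery unit passes all CO2, so CO2 in S14 = CO2 in S9 = 1077.6 kg/h.
H2S in S14: m_A = 1161×0.677 + (1−0.348)·(1−0.874)·m_A, so m_A = 786/0.9178 = 856.35 kg/h.
S14 = 856.35 + 1077.6 = 1933.9 kg/h.
CO2 fraction in S14 = 1077.6/1933.9 = 0.5572.

0.5572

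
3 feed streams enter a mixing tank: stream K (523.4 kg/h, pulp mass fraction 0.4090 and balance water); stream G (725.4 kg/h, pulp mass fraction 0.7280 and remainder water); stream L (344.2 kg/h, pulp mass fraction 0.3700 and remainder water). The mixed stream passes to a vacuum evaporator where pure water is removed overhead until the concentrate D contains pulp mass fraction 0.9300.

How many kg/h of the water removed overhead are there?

pulp entering = 523.4×0.409 + 725.4×0.728 + 344.2×0.370 = 869.52 kg/h.
All pulp reports to D, so D = 869.52/0.930 = 934.96 kg/h.
Total feed = 1593 kg/h; overhead = 1593 − 934.96 = 658.04 kg/h.

658 kg/h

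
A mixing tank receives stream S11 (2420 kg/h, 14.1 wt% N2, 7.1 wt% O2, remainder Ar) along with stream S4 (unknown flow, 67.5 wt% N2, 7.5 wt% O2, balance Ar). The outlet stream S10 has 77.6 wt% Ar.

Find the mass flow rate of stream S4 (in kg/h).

55.21 kg/h

Let S4 be the unknown flow. Total out = 2420 + S4.
Ar balance: 1907 + 0.250·S4 = 0.776·(2420 + S4)
(0.250 − 0.776)·S4 = 0.776×2420 − 1907 = -29.04
S4 = -29.04 / -0.526 = 55.209 kg/h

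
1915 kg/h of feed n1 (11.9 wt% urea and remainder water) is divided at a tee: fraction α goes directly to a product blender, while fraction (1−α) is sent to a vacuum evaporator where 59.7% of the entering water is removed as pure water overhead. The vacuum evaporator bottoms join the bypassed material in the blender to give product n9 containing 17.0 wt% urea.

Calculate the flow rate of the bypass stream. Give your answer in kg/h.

All 1915×0.119 = 227.88 kg/h of urea reaches n9, so n9 = 227.88/0.170 = 1340.5 kg/h and vapour = 574.5 kg/h.
The evaporator receives (1−α)·1915 of feed at 0.881 water and removes 0.597 of that water:
0.597×0.881×(1−α)×1915 = 574.5
(1−α) = 574.5/1007.2 = 0.5704;  α = 0.4296.
Bypass flow = 0.4296×1915 = 822.71 kg/h.

822.7 kg/h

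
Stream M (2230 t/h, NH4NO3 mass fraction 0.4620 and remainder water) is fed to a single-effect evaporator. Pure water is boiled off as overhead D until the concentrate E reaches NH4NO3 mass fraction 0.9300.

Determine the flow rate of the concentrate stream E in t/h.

NH4NO3 is conserved: 2230×0.462 = 1030.3 t/h all reports to the concentrate.
Concentrate = 1030.3/(target fraction) = 1107.8 t/h.

1108 t/h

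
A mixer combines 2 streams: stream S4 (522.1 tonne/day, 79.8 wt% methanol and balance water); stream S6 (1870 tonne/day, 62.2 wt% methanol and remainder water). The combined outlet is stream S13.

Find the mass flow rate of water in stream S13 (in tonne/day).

water out = water in = 522.1×0.202 + 1870×0.378 = 812.32 tonne/day.

812.3 tonne/day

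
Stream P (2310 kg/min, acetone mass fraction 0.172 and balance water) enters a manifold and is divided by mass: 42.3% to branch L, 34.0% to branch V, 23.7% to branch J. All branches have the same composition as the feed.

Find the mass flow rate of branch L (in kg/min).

Branch L flow = 0.423×2310 = 977.13 kg/min.

977.1 kg/min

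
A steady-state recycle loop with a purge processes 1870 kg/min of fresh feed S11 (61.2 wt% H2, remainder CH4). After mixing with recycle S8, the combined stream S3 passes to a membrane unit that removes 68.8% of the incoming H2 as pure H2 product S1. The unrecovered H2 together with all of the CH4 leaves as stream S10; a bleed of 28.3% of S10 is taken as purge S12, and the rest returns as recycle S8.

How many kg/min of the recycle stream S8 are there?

CH4 enters only via S11 and leaves only via the purge: 1870×0.388 = 0.283×(CH4 in S10), and the membrane unit passes all CH4, so CH4 in S3 = CH4 in S10 = 2563.8 kg/min.
H2 in S3: m_A = 1870×0.612 + (1−0.283)·(1−0.688)·m_A, so m_A = 1144.4/0.7763 = 1474.2 kg/min.
S10 = (1−0.688)×1474.2 + 2563.8 = 3023.8 kg/min.
Recycle S8 = (1−0.283)×3023.8 = 2168 kg/min.

2168 kg/min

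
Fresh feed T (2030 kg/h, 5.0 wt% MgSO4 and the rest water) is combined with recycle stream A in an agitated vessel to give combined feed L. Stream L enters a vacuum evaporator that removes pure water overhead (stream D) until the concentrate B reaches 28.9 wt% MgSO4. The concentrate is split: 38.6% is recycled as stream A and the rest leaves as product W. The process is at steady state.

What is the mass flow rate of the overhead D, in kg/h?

1679 kg/h

Overall MgSO4 balance (none leaves overhead): MgSO4 in fresh feed = MgSO4 in product, i.e. 2030×0.050 = (1−0.386)·B·0.289.
B = 101.5/(0.289×0.614) = 572.01 kg/h.
Recycle A = 0.386×572.01 = 220.79 kg/h.
Combined feed L = 2030 + 220.79 = 2250.8 kg/h.
Overhead D = L − B = 2250.8 − 572.01 = 1678.8 kg/h.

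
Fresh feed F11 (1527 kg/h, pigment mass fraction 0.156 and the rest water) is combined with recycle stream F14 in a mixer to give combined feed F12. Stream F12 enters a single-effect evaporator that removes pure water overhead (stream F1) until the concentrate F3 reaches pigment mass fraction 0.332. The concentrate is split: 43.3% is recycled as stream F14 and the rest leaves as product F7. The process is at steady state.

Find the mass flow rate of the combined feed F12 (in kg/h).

Overall pigment balance (none leaves overhead): pigment in fresh feed = pigment in product, i.e. 1527×0.156 = (1−0.433)·F3·0.332.
F3 = 238.21/(0.332×0.567) = 1265.4 kg/h.
Recycle F14 = 0.433×1265.4 = 547.94 kg/h.
Combined feed F12 = 1527 + 547.94 = 2074.9 kg/h.

2075 kg/h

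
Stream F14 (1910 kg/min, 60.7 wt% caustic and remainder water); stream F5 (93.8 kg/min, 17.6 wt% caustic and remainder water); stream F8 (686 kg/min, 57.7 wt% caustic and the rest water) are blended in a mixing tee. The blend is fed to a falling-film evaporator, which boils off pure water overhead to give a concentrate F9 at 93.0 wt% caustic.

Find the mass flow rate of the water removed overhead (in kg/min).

999.8 kg/min

caustic entering = 1910×0.607 + 93.8×0.176 + 686×0.577 = 1571.7 kg/min.
All caustic reports to F9, so F9 = 1571.7/0.930 = 1690 kg/min.
Total feed = 2689.8 kg/min; overhead = 2689.8 − 1690 = 999.8 kg/min.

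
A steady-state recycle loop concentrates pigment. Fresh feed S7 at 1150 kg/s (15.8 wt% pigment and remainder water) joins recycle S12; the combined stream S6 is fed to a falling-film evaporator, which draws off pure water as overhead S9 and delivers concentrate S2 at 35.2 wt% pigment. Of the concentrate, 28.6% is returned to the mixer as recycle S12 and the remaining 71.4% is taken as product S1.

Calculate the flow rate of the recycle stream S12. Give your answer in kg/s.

206.8 kg/s

Overall pigment balance (none leaves overhead): pigment in fresh feed = pigment in product, i.e. 1150×0.158 = (1−0.286)·S2·0.352.
S2 = 181.7/(0.352×0.714) = 722.96 kg/s.
Recycle S12 = 0.286×722.96 = 206.77 kg/s.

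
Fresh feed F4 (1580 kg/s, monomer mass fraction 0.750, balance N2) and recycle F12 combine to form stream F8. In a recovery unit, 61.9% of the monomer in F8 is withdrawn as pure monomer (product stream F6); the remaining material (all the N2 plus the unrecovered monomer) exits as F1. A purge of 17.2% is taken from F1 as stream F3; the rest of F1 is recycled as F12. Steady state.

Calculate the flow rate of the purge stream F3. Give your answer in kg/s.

508.4 kg/s

N2 enters only via F4 and leaves only via the purge: 1580×0.250 = 0.172×(N2 in F1), and the recovery unit passes all N2, so N2 in F8 = N2 in F1 = 2296.5 kg/s.
monomer in F8: m_A = 1580×0.750 + (1−0.172)·(1−0.619)·m_A, so m_A = 1185/0.6845 = 1731.1 kg/s.
F1 = (1−0.619)×1731.1 + 2296.5 = 2956.1 kg/s.
Purge F3 = 0.172×2956.1 = 508.44 kg/s.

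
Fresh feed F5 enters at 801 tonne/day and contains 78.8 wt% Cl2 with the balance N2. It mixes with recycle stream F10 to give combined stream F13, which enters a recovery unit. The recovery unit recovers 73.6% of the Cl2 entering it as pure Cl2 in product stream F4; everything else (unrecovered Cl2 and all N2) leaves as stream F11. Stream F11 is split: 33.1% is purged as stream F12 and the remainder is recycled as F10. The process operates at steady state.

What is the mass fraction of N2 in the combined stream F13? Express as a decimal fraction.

0.401

N2 enters only via F5 and leaves only via the purge: 801×0.212 = 0.331×(N2 in F11), and the recovery unit passes all N2, so N2 in F13 = N2 in F11 = 513.03 tonne/day.
Cl2 in F13: m_A = 801×0.788 + (1−0.331)·(1−0.736)·m_A, so m_A = 631.19/0.8234 = 766.58 tonne/day.
F13 = 766.58 + 513.03 = 1279.6 tonne/day.
N2 fraction in F13 = 513.03/1279.6 = 0.401.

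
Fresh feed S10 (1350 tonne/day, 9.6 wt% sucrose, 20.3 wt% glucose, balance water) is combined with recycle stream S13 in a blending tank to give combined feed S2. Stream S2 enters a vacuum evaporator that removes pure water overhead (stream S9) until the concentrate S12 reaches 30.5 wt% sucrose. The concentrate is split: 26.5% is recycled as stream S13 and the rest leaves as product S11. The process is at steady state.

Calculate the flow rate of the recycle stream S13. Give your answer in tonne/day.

Overall sucrose balance (none leaves overhead): sucrose in fresh feed = sucrose in product, i.e. 1350×0.096 = (1−0.265)·S12·0.305.
S12 = 129.6/(0.305×0.735) = 578.12 tonne/day.
Recycle S13 = 0.265×578.12 = 153.2 tonne/day.

153.2 tonne/day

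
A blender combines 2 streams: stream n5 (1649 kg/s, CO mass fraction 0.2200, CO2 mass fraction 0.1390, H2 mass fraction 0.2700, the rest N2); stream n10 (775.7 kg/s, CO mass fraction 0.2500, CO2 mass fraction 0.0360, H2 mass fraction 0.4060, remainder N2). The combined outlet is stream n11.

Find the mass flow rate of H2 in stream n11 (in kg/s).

760.2 kg/s

H2 out = H2 in = 1649×0.270 + 775.7×0.406 = 760.16 kg/s.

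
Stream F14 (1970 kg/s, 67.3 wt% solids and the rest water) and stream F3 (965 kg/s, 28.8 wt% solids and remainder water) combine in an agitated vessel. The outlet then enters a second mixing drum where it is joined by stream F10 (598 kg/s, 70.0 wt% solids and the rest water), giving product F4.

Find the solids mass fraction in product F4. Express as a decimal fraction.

0.572

Overall, product flow = 3533 kg/s.
solids in = 1970×0.673 + 965×0.288 + 598×0.700 = 2022.3 kg/s.
solids fraction in F4 = 0.572.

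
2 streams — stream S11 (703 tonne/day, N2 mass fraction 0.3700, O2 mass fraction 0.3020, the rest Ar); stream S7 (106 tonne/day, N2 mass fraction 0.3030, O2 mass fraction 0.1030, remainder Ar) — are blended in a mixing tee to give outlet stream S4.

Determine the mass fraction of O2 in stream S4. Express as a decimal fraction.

0.2759

Total flow out = 703 + 106 = 809 tonne/day.
O2 in = 703×0.302 + 106×0.103 = 223.22 tonne/day.
O2 mass fraction in S4 = 223.22/809 = 0.2759.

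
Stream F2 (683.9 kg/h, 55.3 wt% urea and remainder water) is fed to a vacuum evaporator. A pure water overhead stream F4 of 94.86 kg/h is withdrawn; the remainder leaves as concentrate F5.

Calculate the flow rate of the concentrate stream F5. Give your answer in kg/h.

Concentrate = 683.9 − 94.86 = 589.04 kg/h.

589 kg/h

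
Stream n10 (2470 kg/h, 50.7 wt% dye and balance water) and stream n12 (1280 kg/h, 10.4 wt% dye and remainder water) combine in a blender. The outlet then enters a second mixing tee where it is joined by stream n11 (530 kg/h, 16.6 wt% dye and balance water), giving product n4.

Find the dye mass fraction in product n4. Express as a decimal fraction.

0.3442

Overall, product flow = 4280 kg/h.
dye in = 2470×0.507 + 1280×0.104 + 530×0.166 = 1473.4 kg/h.
dye fraction in n4 = 0.3442.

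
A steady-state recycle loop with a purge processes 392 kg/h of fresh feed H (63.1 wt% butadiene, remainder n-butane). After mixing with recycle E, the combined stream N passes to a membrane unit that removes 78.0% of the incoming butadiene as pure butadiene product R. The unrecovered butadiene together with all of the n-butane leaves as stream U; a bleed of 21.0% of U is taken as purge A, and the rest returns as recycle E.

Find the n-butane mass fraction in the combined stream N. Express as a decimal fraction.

n-butane enters only via H and leaves only via the purge: 392×0.369 = 0.210×(n-butane in U), and the membrane unit passes all n-butane, so n-butane in N = n-butane in U = 688.8 kg/h.
butadiene in N: m_A = 392×0.631 + (1−0.210)·(1−0.780)·m_A, so m_A = 247.35/0.8262 = 299.39 kg/h.
N = 299.39 + 688.8 = 988.19 kg/h.
n-butane fraction in N = 688.8/988.19 = 0.6970.

0.6970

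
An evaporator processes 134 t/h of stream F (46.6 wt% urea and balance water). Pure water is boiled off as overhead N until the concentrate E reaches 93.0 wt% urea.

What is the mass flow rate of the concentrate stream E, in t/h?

67.14 t/h

urea is conserved: 134×0.466 = 62.444 t/h all reports to the concentrate.
Concentrate = 62.444/(target fraction) = 67.144 t/h.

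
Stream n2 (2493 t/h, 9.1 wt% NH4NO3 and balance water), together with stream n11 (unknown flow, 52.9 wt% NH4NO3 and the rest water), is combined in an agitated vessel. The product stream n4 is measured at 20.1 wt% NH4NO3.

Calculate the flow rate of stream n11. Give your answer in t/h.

Let n11 be the unknown flow. Total out = 2493 + n11.
NH4NO3 balance: 226.86 + 0.529·n11 = 0.201·(2493 + n11)
(0.529 − 0.201)·n11 = 0.201×2493 − 226.86 = 274.23
n11 = 274.23 / 0.328 = 836.07 t/h

836.1 t/h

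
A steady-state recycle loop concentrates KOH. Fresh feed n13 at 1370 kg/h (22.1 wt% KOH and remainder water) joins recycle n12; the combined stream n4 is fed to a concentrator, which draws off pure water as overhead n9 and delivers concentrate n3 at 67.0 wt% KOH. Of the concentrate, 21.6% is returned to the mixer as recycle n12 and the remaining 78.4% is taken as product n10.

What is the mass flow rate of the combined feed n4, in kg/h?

1495 kg/h

Overall KOH balance (none leaves overhead): KOH in fresh feed = KOH in product, i.e. 1370×0.221 = (1−0.216)·n3·0.670.
n3 = 302.77/(0.670×0.784) = 576.4 kg/h.
Recycle n12 = 0.216×576.4 = 124.5 kg/h.
Combined feed n4 = 1370 + 124.5 = 1494.5 kg/h.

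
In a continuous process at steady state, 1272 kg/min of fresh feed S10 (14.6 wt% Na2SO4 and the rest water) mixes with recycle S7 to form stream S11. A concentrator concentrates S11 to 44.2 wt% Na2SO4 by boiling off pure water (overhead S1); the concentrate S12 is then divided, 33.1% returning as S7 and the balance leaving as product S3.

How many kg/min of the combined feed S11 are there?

Overall Na2SO4 balance (none leaves overhead): Na2SO4 in fresh feed = Na2SO4 in product, i.e. 1272×0.146 = (1−0.331)·S12·0.442.
S12 = 185.71/(0.442×0.669) = 628.05 kg/min.
Recycle S7 = 0.331×628.05 = 207.88 kg/min.
Combined feed S11 = 1272 + 207.88 = 1479.9 kg/min.

1480 kg/min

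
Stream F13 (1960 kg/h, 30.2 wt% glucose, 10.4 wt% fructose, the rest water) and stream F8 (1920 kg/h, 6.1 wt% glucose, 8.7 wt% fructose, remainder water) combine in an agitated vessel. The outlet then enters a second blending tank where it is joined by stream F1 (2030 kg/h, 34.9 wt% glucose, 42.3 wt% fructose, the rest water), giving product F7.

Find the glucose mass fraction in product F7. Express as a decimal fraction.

0.240

Overall, product flow = 5910 kg/h.
glucose in = 1960×0.302 + 1920×0.061 + 2030×0.349 = 1417.5 kg/h.
glucose fraction in F7 = 0.240.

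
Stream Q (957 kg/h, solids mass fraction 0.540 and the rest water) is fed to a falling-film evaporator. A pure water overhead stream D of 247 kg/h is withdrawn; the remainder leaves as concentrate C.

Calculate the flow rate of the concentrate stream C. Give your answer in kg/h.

Concentrate = 957 − 247 = 710 kg/h.

710 kg/h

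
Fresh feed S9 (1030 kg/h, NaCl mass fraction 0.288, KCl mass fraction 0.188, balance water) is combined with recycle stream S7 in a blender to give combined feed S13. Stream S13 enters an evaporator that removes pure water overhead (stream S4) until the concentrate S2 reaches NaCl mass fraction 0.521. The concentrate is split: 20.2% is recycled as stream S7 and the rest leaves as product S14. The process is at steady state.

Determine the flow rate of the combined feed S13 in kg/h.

1174 kg/h

Overall NaCl balance (none leaves overhead): NaCl in fresh feed = NaCl in product, i.e. 1030×0.288 = (1−0.202)·S2·0.521.
S2 = 296.64/(0.521×0.798) = 713.49 kg/h.
Recycle S7 = 0.202×713.49 = 144.13 kg/h.
Combined feed S13 = 1030 + 144.13 = 1174.1 kg/h.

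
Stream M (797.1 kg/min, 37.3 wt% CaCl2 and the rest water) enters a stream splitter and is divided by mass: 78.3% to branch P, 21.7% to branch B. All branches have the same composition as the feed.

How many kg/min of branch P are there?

Branch P flow = 0.783×797.1 = 624.13 kg/min.

624.1 kg/min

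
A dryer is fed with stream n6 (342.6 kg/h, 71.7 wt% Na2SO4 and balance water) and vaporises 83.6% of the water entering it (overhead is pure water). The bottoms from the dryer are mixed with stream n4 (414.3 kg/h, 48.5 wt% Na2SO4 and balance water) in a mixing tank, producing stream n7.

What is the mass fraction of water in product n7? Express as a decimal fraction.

0.3392

Vapour removed = 0.836×0.283×342.6 = 81.055 kg/h; concentrate = 261.54 kg/h.
water reaching the mixer = 15.901 (from concentrate) + 414.3×0.515 = 229.27 kg/h.
Product flow = 261.54 + 414.3 = 675.84 kg/h; water fraction = 0.3392.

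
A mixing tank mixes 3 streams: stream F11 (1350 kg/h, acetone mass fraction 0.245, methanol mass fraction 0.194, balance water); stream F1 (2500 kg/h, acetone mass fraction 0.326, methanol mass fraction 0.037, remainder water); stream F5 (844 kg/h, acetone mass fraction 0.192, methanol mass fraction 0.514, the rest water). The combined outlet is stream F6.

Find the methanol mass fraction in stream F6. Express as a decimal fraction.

0.168

Total flow out = 1350 + 2500 + 844 = 4694 kg/h.
methanol in = 1350×0.194 + 2500×0.037 + 844×0.514 = 788.22 kg/h.
methanol mass fraction in F6 = 788.22/4694 = 0.168.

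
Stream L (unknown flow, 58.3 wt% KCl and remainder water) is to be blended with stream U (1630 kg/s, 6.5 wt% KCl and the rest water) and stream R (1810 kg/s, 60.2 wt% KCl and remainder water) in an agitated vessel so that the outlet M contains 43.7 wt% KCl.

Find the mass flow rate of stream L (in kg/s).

2108 kg/s

Let L be the unknown flow. Total out = 3440 + L.
KCl balance: 1195.6 + 0.583·L = 0.437·(3440 + L)
(0.583 − 0.437)·L = 0.437×3440 − 1195.6 = 307.71
L = 307.71 / 0.146 = 2107.6 kg/s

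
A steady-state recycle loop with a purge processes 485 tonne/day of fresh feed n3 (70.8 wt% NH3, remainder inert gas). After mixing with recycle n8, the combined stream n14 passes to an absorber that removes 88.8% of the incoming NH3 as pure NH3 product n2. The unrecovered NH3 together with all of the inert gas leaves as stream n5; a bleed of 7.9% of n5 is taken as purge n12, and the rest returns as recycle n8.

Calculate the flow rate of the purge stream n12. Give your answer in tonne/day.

145 tonne/day

inert gas enters only via n3 and leaves only via the purge: 485×0.292 = 0.079×(inert gas in n5), and the absorber passes all inert gas, so inert gas in n14 = inert gas in n5 = 1792.7 tonne/day.
NH3 in n14: m_A = 485×0.708 + (1−0.079)·(1−0.888)·m_A, so m_A = 343.38/0.8968 = 382.87 tonne/day.
n5 = (1−0.888)×382.87 + 1792.7 = 1835.5 tonne/day.
Purge n12 = 0.079×1835.5 = 145.01 tonne/day.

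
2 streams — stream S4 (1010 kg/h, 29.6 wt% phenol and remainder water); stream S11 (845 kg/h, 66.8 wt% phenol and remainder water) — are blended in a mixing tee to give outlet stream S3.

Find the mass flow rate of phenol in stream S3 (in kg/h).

863.4 kg/h

phenol out = phenol in = 1010×0.296 + 845×0.668 = 863.42 kg/h.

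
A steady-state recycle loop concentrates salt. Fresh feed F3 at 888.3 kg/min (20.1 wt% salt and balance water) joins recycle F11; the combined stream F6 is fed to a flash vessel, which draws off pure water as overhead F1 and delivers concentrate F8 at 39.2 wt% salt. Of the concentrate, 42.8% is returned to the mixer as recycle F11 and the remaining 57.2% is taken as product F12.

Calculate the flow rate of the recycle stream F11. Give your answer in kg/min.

340.8 kg/min

Overall salt balance (none leaves overhead): salt in fresh feed = salt in product, i.e. 888.3×0.201 = (1−0.428)·F8·0.392.
F8 = 178.55/(0.392×0.572) = 796.29 kg/min.
Recycle F11 = 0.428×796.29 = 340.81 kg/min.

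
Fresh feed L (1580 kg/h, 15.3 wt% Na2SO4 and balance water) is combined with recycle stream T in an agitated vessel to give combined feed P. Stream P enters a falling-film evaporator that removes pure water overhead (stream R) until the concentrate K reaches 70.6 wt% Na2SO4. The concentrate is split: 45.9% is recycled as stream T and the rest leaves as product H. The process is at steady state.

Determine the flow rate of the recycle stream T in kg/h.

Overall Na2SO4 balance (none leaves overhead): Na2SO4 in fresh feed = Na2SO4 in product, i.e. 1580×0.153 = (1−0.459)·K·0.706.
K = 241.74/(0.706×0.541) = 632.92 kg/h.
Recycle T = 0.459×632.92 = 290.51 kg/h.

290.5 kg/h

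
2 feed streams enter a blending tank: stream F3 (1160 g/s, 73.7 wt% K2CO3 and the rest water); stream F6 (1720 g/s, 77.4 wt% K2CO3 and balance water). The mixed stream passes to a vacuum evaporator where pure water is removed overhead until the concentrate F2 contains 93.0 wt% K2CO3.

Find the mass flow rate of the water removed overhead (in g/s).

529.2 g/s

K2CO3 entering = 1160×0.737 + 1720×0.774 = 2186.2 g/s.
All K2CO3 reports to F2, so F2 = 2186.2/0.930 = 2350.8 g/s.
Total feed = 2880 g/s; overhead = 2880 − 2350.8 = 529.25 g/s.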